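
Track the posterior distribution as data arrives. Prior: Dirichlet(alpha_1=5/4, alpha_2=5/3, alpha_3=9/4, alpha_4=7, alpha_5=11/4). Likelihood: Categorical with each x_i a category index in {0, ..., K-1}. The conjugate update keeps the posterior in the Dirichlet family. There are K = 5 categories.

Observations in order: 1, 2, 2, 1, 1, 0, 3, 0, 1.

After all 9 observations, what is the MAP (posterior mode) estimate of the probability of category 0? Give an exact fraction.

27/227

obs 1: x=1 → posterior Dirichlet(5/4, 8/3, 9/4, 7, 11/4)
obs 2: x=2 → posterior Dirichlet(5/4, 8/3, 13/4, 7, 11/4)
obs 3: x=2 → posterior Dirichlet(5/4, 8/3, 17/4, 7, 11/4)
obs 4: x=1 → posterior Dirichlet(5/4, 11/3, 17/4, 7, 11/4)
obs 5: x=1 → posterior Dirichlet(5/4, 14/3, 17/4, 7, 11/4)
obs 6: x=0 → posterior Dirichlet(9/4, 14/3, 17/4, 7, 11/4)
obs 7: x=3 → posterior Dirichlet(9/4, 14/3, 17/4, 8, 11/4)
obs 8: x=0 → posterior Dirichlet(13/4, 14/3, 17/4, 8, 11/4)
obs 9: x=1 → posterior Dirichlet(13/4, 17/3, 17/4, 8, 11/4)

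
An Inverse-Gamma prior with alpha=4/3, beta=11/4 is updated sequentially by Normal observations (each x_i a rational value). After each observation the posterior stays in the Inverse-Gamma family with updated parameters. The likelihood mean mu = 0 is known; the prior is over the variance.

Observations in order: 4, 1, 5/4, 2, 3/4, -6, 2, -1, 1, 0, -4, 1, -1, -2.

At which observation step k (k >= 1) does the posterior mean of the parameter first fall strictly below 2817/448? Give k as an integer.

k = 4

obs 1: x=4 → posterior Inverse-Gamma(11/6, 43/4)
obs 2: x=1 → posterior Inverse-Gamma(7/3, 45/4)
obs 3: x=5/4 → posterior Inverse-Gamma(17/6, 385/32)
obs 4: x=2 → posterior Inverse-Gamma(10/3, 449/32)
obs 5: x=3/4 → posterior Inverse-Gamma(23/6, 229/16)
obs 6: x=-6 → posterior Inverse-Gamma(13/3, 517/16)
obs 7: x=2 → posterior Inverse-Gamma(29/6, 549/16)
obs 8: x=-1 → posterior Inverse-Gamma(16/3, 557/16)
obs 9: x=1 → posterior Inverse-Gamma(35/6, 565/16)
obs 10: x=0 → posterior Inverse-Gamma(19/3, 565/16)
obs 11: x=-4 → posterior Inverse-Gamma(41/6, 693/16)
obs 12: x=1 → posterior Inverse-Gamma(22/3, 701/16)
obs 13: x=-1 → posterior Inverse-Gamma(47/6, 709/16)
obs 14: x=-2 → posterior Inverse-Gamma(25/3, 741/16)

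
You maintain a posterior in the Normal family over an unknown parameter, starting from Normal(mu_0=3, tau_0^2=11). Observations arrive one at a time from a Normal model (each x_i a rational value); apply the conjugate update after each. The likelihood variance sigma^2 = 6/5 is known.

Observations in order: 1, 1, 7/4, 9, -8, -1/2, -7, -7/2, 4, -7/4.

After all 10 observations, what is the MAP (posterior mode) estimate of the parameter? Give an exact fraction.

-101/278

obs 1: x=1 → posterior Normal(73/61, 66/61)
obs 2: x=1 → posterior Normal(32/29, 33/58)
obs 3: x=7/4 → posterior Normal(299/228, 22/57)
obs 4: x=9 → posterior Normal(2877/904, 33/113)
obs 5: x=-8 → posterior Normal(1117/1124, 66/281)
obs 6: x=-1/2 → posterior Normal(1007/1344, 11/56)
obs 7: x=-7 → posterior Normal(-533/1564, 66/391)
obs 8: x=-7/2 → posterior Normal(-1303/1784, 33/223)
obs 9: x=4 → posterior Normal(-141/668, 22/167)
obs 10: x=-7/4 → posterior Normal(-101/278, 33/278)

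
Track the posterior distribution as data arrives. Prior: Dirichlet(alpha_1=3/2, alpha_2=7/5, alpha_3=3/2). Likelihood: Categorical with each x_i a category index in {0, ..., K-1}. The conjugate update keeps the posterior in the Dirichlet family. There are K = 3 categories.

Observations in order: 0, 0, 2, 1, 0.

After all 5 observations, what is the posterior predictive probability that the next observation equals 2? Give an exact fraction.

25/94

obs 1: x=0 → posterior Dirichlet(5/2, 7/5, 3/2)
obs 2: x=0 → posterior Dirichlet(7/2, 7/5, 3/2)
obs 3: x=2 → posterior Dirichlet(7/2, 7/5, 5/2)
obs 4: x=1 → posterior Dirichlet(7/2, 12/5, 5/2)
obs 5: x=0 → posterior Dirichlet(9/2, 12/5, 5/2)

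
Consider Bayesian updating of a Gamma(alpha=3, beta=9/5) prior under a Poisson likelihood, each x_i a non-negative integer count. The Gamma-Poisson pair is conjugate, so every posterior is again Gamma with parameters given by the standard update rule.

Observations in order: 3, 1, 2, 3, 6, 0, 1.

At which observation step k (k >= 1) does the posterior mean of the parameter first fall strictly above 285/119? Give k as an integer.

k = 5

obs 1: x=3 → posterior Gamma(6, 14/5)
obs 2: x=1 → posterior Gamma(7, 19/5)
obs 3: x=2 → posterior Gamma(9, 24/5)
obs 4: x=3 → posterior Gamma(12, 29/5)
obs 5: x=6 → posterior Gamma(18, 34/5)
obs 6: x=0 → posterior Gamma(18, 39/5)
obs 7: x=1 → posterior Gamma(19, 44/5)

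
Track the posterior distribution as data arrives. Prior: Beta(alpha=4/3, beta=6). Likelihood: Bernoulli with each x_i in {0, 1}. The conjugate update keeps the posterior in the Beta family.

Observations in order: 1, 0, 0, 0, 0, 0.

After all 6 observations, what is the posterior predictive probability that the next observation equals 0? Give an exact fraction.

33/40

obs 1: x=1 → posterior Beta(7/3, 6)
obs 2: x=0 → posterior Beta(7/3, 7)
obs 3: x=0 → posterior Beta(7/3, 8)
obs 4: x=0 → posterior Beta(7/3, 9)
obs 5: x=0 → posterior Beta(7/3, 10)
obs 6: x=0 → posterior Beta(7/3, 11)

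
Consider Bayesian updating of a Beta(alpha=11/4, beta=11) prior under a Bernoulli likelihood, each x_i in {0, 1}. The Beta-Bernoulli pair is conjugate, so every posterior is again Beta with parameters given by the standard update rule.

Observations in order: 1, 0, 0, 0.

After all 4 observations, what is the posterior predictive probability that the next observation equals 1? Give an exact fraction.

obs 1: x=1 → posterior Beta(15/4, 11)
obs 2: x=0 → posterior Beta(15/4, 12)
obs 3: x=0 → posterior Beta(15/4, 13)
obs 4: x=0 → posterior Beta(15/4, 14)

15/71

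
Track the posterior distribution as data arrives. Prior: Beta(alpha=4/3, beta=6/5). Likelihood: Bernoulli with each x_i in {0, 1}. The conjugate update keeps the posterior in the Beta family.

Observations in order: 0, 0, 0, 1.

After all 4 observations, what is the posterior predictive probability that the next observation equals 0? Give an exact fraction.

9/14

obs 1: x=0 → posterior Beta(4/3, 11/5)
obs 2: x=0 → posterior Beta(4/3, 16/5)
obs 3: x=0 → posterior Beta(4/3, 21/5)
obs 4: x=1 → posterior Beta(7/3, 21/5)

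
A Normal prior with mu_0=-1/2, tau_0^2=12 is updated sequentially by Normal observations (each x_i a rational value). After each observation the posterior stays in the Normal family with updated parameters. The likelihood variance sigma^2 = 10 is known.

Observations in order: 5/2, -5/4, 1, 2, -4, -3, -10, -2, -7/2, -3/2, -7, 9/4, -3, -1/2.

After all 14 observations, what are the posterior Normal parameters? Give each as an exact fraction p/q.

mu_0=-341/178, tau_0^2=60/89

obs 1: x=5/2 → posterior Normal(25/22, 60/11)
obs 2: x=-5/4 → posterior Normal(5/17, 60/17)
obs 3: x=1 → posterior Normal(11/23, 60/23)
obs 4: x=2 → posterior Normal(23/29, 60/29)
obs 5: x=-4 → posterior Normal(-1/35, 12/7)
obs 6: x=-3 → posterior Normal(-19/41, 60/41)
obs 7: x=-10 → posterior Normal(-79/47, 60/47)
obs 8: x=-2 → posterior Normal(-91/53, 60/53)
obs 9: x=-7/2 → posterior Normal(-112/59, 60/59)
obs 10: x=-3/2 → posterior Normal(-121/65, 12/13)
obs 11: x=-7 → posterior Normal(-163/71, 60/71)
obs 12: x=9/4 → posterior Normal(-299/154, 60/77)
obs 13: x=-3 → posterior Normal(-335/166, 60/83)
obs 14: x=-1/2 → posterior Normal(-341/178, 60/89)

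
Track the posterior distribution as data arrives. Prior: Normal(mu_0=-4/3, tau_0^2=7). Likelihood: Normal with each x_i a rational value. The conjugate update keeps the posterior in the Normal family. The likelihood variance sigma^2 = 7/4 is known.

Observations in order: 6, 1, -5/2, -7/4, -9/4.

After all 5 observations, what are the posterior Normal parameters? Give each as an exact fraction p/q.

mu_0=2/63, tau_0^2=1/3

obs 1: x=6 → posterior Normal(68/15, 7/5)
obs 2: x=1 → posterior Normal(80/27, 7/9)
obs 3: x=-5/2 → posterior Normal(50/39, 7/13)
obs 4: x=-7/4 → posterior Normal(29/51, 7/17)
obs 5: x=-9/4 → posterior Normal(2/63, 1/3)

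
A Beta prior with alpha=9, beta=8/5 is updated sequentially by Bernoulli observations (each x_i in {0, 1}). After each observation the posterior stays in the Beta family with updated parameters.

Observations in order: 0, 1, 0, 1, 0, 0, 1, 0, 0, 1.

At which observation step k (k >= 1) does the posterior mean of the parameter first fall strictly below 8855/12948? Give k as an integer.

k = 6

obs 1: x=0 → posterior Beta(9, 13/5)
obs 2: x=1 → posterior Beta(10, 13/5)
obs 3: x=0 → posterior Beta(10, 18/5)
obs 4: x=1 → posterior Beta(11, 18/5)
obs 5: x=0 → posterior Beta(11, 23/5)
obs 6: x=0 → posterior Beta(11, 28/5)
obs 7: x=1 → posterior Beta(12, 28/5)
obs 8: x=0 → posterior Beta(12, 33/5)
obs 9: x=0 → posterior Beta(12, 38/5)
obs 10: x=1 → posterior Beta(13, 38/5)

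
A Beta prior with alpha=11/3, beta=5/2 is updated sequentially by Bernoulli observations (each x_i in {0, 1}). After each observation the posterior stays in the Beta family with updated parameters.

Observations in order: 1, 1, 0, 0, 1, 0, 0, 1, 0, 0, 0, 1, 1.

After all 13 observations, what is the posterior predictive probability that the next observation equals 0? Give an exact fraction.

obs 1: x=1 → posterior Beta(14/3, 5/2)
obs 2: x=1 → posterior Beta(17/3, 5/2)
obs 3: x=0 → posterior Beta(17/3, 7/2)
obs 4: x=0 → posterior Beta(17/3, 9/2)
obs 5: x=1 → posterior Beta(20/3, 9/2)
obs 6: x=0 → posterior Beta(20/3, 11/2)
obs 7: x=0 → posterior Beta(20/3, 13/2)
obs 8: x=1 → posterior Beta(23/3, 13/2)
obs 9: x=0 → posterior Beta(23/3, 15/2)
obs 10: x=0 → posterior Beta(23/3, 17/2)
obs 11: x=0 → posterior Beta(23/3, 19/2)
obs 12: x=1 → posterior Beta(26/3, 19/2)
obs 13: x=1 → posterior Beta(29/3, 19/2)

57/115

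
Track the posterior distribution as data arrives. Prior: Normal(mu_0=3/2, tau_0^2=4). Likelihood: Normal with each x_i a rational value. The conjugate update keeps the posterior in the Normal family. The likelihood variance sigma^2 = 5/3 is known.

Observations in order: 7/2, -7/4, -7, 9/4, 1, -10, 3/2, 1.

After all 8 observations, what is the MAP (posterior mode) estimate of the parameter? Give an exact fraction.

obs 1: x=7/2 → posterior Normal(99/34, 20/17)
obs 2: x=-7/4 → posterior Normal(57/58, 20/29)
obs 3: x=-7 → posterior Normal(-111/82, 20/41)
obs 4: x=9/4 → posterior Normal(-57/106, 20/53)
obs 5: x=1 → posterior Normal(-33/130, 4/13)
obs 6: x=-10 → posterior Normal(-39/22, 20/77)
obs 7: x=3/2 → posterior Normal(-237/178, 20/89)
obs 8: x=1 → posterior Normal(-213/202, 20/101)

-213/202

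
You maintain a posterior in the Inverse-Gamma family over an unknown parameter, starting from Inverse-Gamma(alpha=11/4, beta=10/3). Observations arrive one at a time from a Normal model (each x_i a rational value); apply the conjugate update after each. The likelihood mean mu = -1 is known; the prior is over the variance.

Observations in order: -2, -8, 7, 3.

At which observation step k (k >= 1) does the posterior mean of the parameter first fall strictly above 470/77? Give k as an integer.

obs 1: x=-2 → posterior Inverse-Gamma(13/4, 23/6)
obs 2: x=-8 → posterior Inverse-Gamma(15/4, 85/3)
obs 3: x=7 → posterior Inverse-Gamma(17/4, 181/3)
obs 4: x=3 → posterior Inverse-Gamma(19/4, 205/3)

k = 2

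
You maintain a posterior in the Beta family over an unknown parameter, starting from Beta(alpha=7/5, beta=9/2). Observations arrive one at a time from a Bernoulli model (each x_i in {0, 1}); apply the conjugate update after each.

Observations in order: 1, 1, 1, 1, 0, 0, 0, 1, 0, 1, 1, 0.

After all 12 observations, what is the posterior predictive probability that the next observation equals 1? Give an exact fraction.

obs 1: x=1 → posterior Beta(12/5, 9/2)
obs 2: x=1 → posterior Beta(17/5, 9/2)
obs 3: x=1 → posterior Beta(22/5, 9/2)
obs 4: x=1 → posterior Beta(27/5, 9/2)
obs 5: x=0 → posterior Beta(27/5, 11/2)
obs 6: x=0 → posterior Beta(27/5, 13/2)
obs 7: x=0 → posterior Beta(27/5, 15/2)
obs 8: x=1 → posterior Beta(32/5, 15/2)
obs 9: x=0 → posterior Beta(32/5, 17/2)
obs 10: x=1 → posterior Beta(37/5, 17/2)
obs 11: x=1 → posterior Beta(42/5, 17/2)
obs 12: x=0 → posterior Beta(42/5, 19/2)

84/179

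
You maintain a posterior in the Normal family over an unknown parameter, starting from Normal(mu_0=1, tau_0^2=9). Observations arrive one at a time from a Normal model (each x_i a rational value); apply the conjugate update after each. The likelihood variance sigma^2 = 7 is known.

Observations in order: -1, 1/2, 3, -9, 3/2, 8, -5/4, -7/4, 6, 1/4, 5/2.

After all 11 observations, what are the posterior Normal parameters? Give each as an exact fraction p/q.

obs 1: x=-1 → posterior Normal(-1/8, 63/16)
obs 2: x=1/2 → posterior Normal(1/10, 63/25)
obs 3: x=3 → posterior Normal(59/68, 63/34)
obs 4: x=-9 → posterior Normal(-103/86, 63/43)
obs 5: x=3/2 → posterior Normal(-19/26, 63/52)
obs 6: x=8 → posterior Normal(34/61, 63/61)
obs 7: x=-5/4 → posterior Normal(13/40, 9/10)
obs 8: x=-7/4 → posterior Normal(7/79, 63/79)
obs 9: x=6 → posterior Normal(61/88, 63/88)
obs 10: x=1/4 → posterior Normal(253/388, 63/97)
obs 11: x=5/2 → posterior Normal(343/424, 63/106)

mu_0=343/424, tau_0^2=63/106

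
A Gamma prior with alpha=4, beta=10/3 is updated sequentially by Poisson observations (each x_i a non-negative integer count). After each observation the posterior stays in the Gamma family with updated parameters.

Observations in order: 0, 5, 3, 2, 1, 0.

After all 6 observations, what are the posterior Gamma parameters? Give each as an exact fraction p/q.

alpha=15, beta=28/3

obs 1: x=0 → posterior Gamma(4, 13/3)
obs 2: x=5 → posterior Gamma(9, 16/3)
obs 3: x=3 → posterior Gamma(12, 19/3)
obs 4: x=2 → posterior Gamma(14, 22/3)
obs 5: x=1 → posterior Gamma(15, 25/3)
obs 6: x=0 → posterior Gamma(15, 28/3)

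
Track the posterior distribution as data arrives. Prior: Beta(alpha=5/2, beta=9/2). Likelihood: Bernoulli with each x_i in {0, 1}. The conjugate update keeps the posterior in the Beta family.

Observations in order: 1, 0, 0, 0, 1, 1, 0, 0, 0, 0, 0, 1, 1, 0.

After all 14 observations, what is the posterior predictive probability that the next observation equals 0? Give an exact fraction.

obs 1: x=1 → posterior Beta(7/2, 9/2)
obs 2: x=0 → posterior Beta(7/2, 11/2)
obs 3: x=0 → posterior Beta(7/2, 13/2)
obs 4: x=0 → posterior Beta(7/2, 15/2)
obs 5: x=1 → posterior Beta(9/2, 15/2)
obs 6: x=1 → posterior Beta(11/2, 15/2)
obs 7: x=0 → posterior Beta(11/2, 17/2)
obs 8: x=0 → posterior Beta(11/2, 19/2)
obs 9: x=0 → posterior Beta(11/2, 21/2)
obs 10: x=0 → posterior Beta(11/2, 23/2)
obs 11: x=0 → posterior Beta(11/2, 25/2)
obs 12: x=1 → posterior Beta(13/2, 25/2)
obs 13: x=1 → posterior Beta(15/2, 25/2)
obs 14: x=0 → posterior Beta(15/2, 27/2)

9/14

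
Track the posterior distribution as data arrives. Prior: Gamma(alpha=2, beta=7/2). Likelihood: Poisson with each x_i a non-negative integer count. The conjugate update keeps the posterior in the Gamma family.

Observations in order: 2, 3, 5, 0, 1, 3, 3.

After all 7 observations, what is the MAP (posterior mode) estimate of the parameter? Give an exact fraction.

obs 1: x=2 → posterior Gamma(4, 9/2)
obs 2: x=3 → posterior Gamma(7, 11/2)
obs 3: x=5 → posterior Gamma(12, 13/2)
obs 4: x=0 → posterior Gamma(12, 15/2)
obs 5: x=1 → posterior Gamma(13, 17/2)
obs 6: x=3 → posterior Gamma(16, 19/2)
obs 7: x=3 → posterior Gamma(19, 21/2)

12/7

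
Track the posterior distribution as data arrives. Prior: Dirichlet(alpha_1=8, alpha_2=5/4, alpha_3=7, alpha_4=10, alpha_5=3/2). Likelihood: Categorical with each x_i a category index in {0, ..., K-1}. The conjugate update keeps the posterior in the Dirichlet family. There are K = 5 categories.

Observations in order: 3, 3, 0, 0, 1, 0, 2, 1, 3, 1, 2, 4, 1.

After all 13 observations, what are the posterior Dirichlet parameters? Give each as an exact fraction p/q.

obs 1: x=3 → posterior Dirichlet(8, 5/4, 7, 11, 3/2)
obs 2: x=3 → posterior Dirichlet(8, 5/4, 7, 12, 3/2)
obs 3: x=0 → posterior Dirichlet(9, 5/4, 7, 12, 3/2)
obs 4: x=0 → posterior Dirichlet(10, 5/4, 7, 12, 3/2)
obs 5: x=1 → posterior Dirichlet(10, 9/4, 7, 12, 3/2)
obs 6: x=0 → posterior Dirichlet(11, 9/4, 7, 12, 3/2)
obs 7: x=2 → posterior Dirichlet(11, 9/4, 8, 12, 3/2)
obs 8: x=1 → posterior Dirichlet(11, 13/4, 8, 12, 3/2)
obs 9: x=3 → posterior Dirichlet(11, 13/4, 8, 13, 3/2)
obs 10: x=1 → posterior Dirichlet(11, 17/4, 8, 13, 3/2)
obs 11: x=2 → posterior Dirichlet(11, 17/4, 9, 13, 3/2)
obs 12: x=4 → posterior Dirichlet(11, 17/4, 9, 13, 5/2)
obs 13: x=1 → posterior Dirichlet(11, 21/4, 9, 13, 5/2)

alpha_1=11, alpha_2=21/4, alpha_3=9, alpha_4=13, alpha_5=5/2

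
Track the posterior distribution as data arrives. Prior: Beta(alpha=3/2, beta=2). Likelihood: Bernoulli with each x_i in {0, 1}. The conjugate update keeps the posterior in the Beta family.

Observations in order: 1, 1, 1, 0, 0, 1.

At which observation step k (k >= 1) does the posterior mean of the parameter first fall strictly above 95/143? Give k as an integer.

obs 1: x=1 → posterior Beta(5/2, 2)
obs 2: x=1 → posterior Beta(7/2, 2)
obs 3: x=1 → posterior Beta(9/2, 2)
obs 4: x=0 → posterior Beta(9/2, 3)
obs 5: x=0 → posterior Beta(9/2, 4)
obs 6: x=1 → posterior Beta(11/2, 4)

k = 3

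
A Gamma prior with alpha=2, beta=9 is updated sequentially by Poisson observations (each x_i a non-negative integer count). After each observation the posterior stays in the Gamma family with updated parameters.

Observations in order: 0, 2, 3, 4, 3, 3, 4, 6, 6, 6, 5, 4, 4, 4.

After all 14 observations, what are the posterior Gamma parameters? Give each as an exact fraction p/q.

obs 1: x=0 → posterior Gamma(2, 10)
obs 2: x=2 → posterior Gamma(4, 11)
obs 3: x=3 → posterior Gamma(7, 12)
obs 4: x=4 → posterior Gamma(11, 13)
obs 5: x=3 → posterior Gamma(14, 14)
obs 6: x=3 → posterior Gamma(17, 15)
obs 7: x=4 → posterior Gamma(21, 16)
obs 8: x=6 → posterior Gamma(27, 17)
obs 9: x=6 → posterior Gamma(33, 18)
obs 10: x=6 → posterior Gamma(39, 19)
obs 11: x=5 → posterior Gamma(44, 20)
obs 12: x=4 → posterior Gamma(48, 21)
obs 13: x=4 → posterior Gamma(52, 22)
obs 14: x=4 → posterior Gamma(56, 23)

alpha=56, beta=23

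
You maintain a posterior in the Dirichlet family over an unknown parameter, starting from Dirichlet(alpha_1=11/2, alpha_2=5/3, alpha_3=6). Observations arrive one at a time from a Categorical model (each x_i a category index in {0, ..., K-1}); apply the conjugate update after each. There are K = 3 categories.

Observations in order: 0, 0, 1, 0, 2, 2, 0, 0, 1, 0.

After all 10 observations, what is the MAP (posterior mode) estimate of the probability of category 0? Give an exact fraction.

63/121

obs 1: x=0 → posterior Dirichlet(13/2, 5/3, 6)
obs 2: x=0 → posterior Dirichlet(15/2, 5/3, 6)
obs 3: x=1 → posterior Dirichlet(15/2, 8/3, 6)
obs 4: x=0 → posterior Dirichlet(17/2, 8/3, 6)
obs 5: x=2 → posterior Dirichlet(17/2, 8/3, 7)
obs 6: x=2 → posterior Dirichlet(17/2, 8/3, 8)
obs 7: x=0 → posterior Dirichlet(19/2, 8/3, 8)
obs 8: x=0 → posterior Dirichlet(21/2, 8/3, 8)
obs 9: x=1 → posterior Dirichlet(21/2, 11/3, 8)
obs 10: x=0 → posterior Dirichlet(23/2, 11/3, 8)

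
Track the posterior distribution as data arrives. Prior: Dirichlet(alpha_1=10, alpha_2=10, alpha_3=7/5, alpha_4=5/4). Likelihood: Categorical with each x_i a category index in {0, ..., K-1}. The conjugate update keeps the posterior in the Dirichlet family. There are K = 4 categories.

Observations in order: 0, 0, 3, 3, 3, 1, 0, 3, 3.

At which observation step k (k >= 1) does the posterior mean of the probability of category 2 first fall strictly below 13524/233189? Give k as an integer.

k = 2

obs 1: x=0 → posterior Dirichlet(11, 10, 7/5, 5/4)
obs 2: x=0 → posterior Dirichlet(12, 10, 7/5, 5/4)
obs 3: x=3 → posterior Dirichlet(12, 10, 7/5, 9/4)
obs 4: x=3 → posterior Dirichlet(12, 10, 7/5, 13/4)
obs 5: x=3 → posterior Dirichlet(12, 10, 7/5, 17/4)
obs 6: x=1 → posterior Dirichlet(12, 11, 7/5, 17/4)
obs 7: x=0 → posterior Dirichlet(13, 11, 7/5, 17/4)
obs 8: x=3 → posterior Dirichlet(13, 11, 7/5, 21/4)
obs 9: x=3 → posterior Dirichlet(13, 11, 7/5, 25/4)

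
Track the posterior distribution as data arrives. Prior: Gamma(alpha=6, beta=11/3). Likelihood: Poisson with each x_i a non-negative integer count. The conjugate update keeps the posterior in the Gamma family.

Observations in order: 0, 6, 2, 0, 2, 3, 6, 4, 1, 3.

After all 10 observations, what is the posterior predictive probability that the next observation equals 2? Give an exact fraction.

76503262702143195312629636267987619187397740956670225539/301613649677862455296328377409700379599125959878570409984

obs 1: x=0 → posterior Gamma(6, 14/3)
obs 2: x=6 → posterior Gamma(12, 17/3)
obs 3: x=2 → posterior Gamma(14, 20/3)
obs 4: x=0 → posterior Gamma(14, 23/3)
obs 5: x=2 → posterior Gamma(16, 26/3)
obs 6: x=3 → posterior Gamma(19, 29/3)
obs 7: x=6 → posterior Gamma(25, 32/3)
obs 8: x=4 → posterior Gamma(29, 35/3)
obs 9: x=1 → posterior Gamma(30, 38/3)
obs 10: x=3 → posterior Gamma(33, 41/3)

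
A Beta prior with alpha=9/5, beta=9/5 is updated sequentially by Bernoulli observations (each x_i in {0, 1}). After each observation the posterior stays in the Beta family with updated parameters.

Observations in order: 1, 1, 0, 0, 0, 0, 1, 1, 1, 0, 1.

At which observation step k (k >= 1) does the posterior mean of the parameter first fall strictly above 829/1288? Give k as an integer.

obs 1: x=1 → posterior Beta(14/5, 9/5)
obs 2: x=1 → posterior Beta(19/5, 9/5)
obs 3: x=0 → posterior Beta(19/5, 14/5)
obs 4: x=0 → posterior Beta(19/5, 19/5)
obs 5: x=0 → posterior Beta(19/5, 24/5)
obs 6: x=0 → posterior Beta(19/5, 29/5)
obs 7: x=1 → posterior Beta(24/5, 29/5)
obs 8: x=1 → posterior Beta(29/5, 29/5)
obs 9: x=1 → posterior Beta(34/5, 29/5)
obs 10: x=0 → posterior Beta(34/5, 34/5)
obs 11: x=1 → posterior Beta(39/5, 34/5)

k = 2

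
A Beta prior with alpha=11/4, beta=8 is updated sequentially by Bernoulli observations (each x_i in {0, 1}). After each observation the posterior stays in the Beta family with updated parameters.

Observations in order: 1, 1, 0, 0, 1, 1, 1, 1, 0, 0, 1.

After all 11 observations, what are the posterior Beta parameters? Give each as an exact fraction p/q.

obs 1: x=1 → posterior Beta(15/4, 8)
obs 2: x=1 → posterior Beta(19/4, 8)
obs 3: x=0 → posterior Beta(19/4, 9)
obs 4: x=0 → posterior Beta(19/4, 10)
obs 5: x=1 → posterior Beta(23/4, 10)
obs 6: x=1 → posterior Beta(27/4, 10)
obs 7: x=1 → posterior Beta(31/4, 10)
obs 8: x=1 → posterior Beta(35/4, 10)
obs 9: x=0 → posterior Beta(35/4, 11)
obs 10: x=0 → posterior Beta(35/4, 12)
obs 11: x=1 → posterior Beta(39/4, 12)

alpha=39/4, beta=12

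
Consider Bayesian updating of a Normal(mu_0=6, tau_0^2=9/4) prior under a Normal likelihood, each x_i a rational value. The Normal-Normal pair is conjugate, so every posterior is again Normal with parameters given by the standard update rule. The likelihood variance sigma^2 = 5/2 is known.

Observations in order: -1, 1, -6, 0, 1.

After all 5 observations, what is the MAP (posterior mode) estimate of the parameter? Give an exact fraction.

obs 1: x=-1 → posterior Normal(51/19, 45/38)
obs 2: x=1 → posterior Normal(15/7, 45/56)
obs 3: x=-6 → posterior Normal(6/37, 45/74)
obs 4: x=0 → posterior Normal(3/23, 45/92)
obs 5: x=1 → posterior Normal(3/11, 9/22)

3/11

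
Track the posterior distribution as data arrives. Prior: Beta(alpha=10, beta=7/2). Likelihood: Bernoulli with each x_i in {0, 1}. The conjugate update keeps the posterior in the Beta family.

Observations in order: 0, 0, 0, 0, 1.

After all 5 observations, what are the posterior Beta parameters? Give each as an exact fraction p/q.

obs 1: x=0 → posterior Beta(10, 9/2)
obs 2: x=0 → posterior Beta(10, 11/2)
obs 3: x=0 → posterior Beta(10, 13/2)
obs 4: x=0 → posterior Beta(10, 15/2)
obs 5: x=1 → posterior Beta(11, 15/2)

alpha=11, beta=15/2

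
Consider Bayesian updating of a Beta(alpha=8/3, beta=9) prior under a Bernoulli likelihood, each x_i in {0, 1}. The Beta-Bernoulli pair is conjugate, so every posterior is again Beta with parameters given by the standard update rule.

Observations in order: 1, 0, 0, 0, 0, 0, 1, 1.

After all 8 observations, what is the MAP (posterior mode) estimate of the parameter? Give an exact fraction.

obs 1: x=1 → posterior Beta(11/3, 9)
obs 2: x=0 → posterior Beta(11/3, 10)
obs 3: x=0 → posterior Beta(11/3, 11)
obs 4: x=0 → posterior Beta(11/3, 12)
obs 5: x=0 → posterior Beta(11/3, 13)
obs 6: x=0 → posterior Beta(11/3, 14)
obs 7: x=1 → posterior Beta(14/3, 14)
obs 8: x=1 → posterior Beta(17/3, 14)

14/53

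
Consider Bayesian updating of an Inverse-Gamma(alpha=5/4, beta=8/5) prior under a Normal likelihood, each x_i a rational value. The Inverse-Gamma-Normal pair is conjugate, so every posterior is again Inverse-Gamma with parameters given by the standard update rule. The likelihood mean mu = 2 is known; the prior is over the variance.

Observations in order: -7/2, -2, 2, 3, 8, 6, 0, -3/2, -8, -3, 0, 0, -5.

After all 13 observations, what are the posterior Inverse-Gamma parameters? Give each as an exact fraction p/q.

obs 1: x=-7/2 → posterior Inverse-Gamma(7/4, 669/40)
obs 2: x=-2 → posterior Inverse-Gamma(9/4, 989/40)
obs 3: x=2 → posterior Inverse-Gamma(11/4, 989/40)
obs 4: x=3 → posterior Inverse-Gamma(13/4, 1009/40)
obs 5: x=8 → posterior Inverse-Gamma(15/4, 1729/40)
obs 6: x=6 → posterior Inverse-Gamma(17/4, 2049/40)
obs 7: x=0 → posterior Inverse-Gamma(19/4, 2129/40)
obs 8: x=-3/2 → posterior Inverse-Gamma(21/4, 1187/20)
obs 9: x=-8 → posterior Inverse-Gamma(23/4, 2187/20)
obs 10: x=-3 → posterior Inverse-Gamma(25/4, 2437/20)
obs 11: x=0 → posterior Inverse-Gamma(27/4, 2477/20)
obs 12: x=0 → posterior Inverse-Gamma(29/4, 2517/20)
obs 13: x=-5 → posterior Inverse-Gamma(31/4, 3007/20)

alpha=31/4, beta=3007/20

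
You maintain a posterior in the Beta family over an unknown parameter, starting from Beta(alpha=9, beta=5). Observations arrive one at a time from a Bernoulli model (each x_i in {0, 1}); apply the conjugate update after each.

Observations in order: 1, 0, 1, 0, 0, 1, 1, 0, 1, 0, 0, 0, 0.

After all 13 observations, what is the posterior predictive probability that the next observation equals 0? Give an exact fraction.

13/27

obs 1: x=1 → posterior Beta(10, 5)
obs 2: x=0 → posterior Beta(10, 6)
obs 3: x=1 → posterior Beta(11, 6)
obs 4: x=0 → posterior Beta(11, 7)
obs 5: x=0 → posterior Beta(11, 8)
obs 6: x=1 → posterior Beta(12, 8)
obs 7: x=1 → posterior Beta(13, 8)
obs 8: x=0 → posterior Beta(13, 9)
obs 9: x=1 → posterior Beta(14, 9)
obs 10: x=0 → posterior Beta(14, 10)
obs 11: x=0 → posterior Beta(14, 11)
obs 12: x=0 → posterior Beta(14, 12)
obs 13: x=0 → posterior Beta(14, 13)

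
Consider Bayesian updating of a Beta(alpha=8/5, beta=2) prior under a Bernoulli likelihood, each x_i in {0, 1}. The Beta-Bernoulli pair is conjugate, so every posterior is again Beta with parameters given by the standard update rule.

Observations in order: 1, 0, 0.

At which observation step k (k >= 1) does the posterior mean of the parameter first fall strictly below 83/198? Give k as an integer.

obs 1: x=1 → posterior Beta(13/5, 2)
obs 2: x=0 → posterior Beta(13/5, 3)
obs 3: x=0 → posterior Beta(13/5, 4)

k = 3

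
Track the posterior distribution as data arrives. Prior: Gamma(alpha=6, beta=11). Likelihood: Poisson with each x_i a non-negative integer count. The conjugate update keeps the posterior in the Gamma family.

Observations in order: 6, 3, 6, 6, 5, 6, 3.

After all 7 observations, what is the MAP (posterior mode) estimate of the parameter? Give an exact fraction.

obs 1: x=6 → posterior Gamma(12, 12)
obs 2: x=3 → posterior Gamma(15, 13)
obs 3: x=6 → posterior Gamma(21, 14)
obs 4: x=6 → posterior Gamma(27, 15)
obs 5: x=5 → posterior Gamma(32, 16)
obs 6: x=6 → posterior Gamma(38, 17)
obs 7: x=3 → posterior Gamma(41, 18)

20/9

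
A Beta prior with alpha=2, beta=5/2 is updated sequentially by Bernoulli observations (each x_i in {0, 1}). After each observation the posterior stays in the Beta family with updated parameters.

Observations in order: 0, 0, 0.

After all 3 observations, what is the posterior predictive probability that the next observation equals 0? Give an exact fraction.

obs 1: x=0 → posterior Beta(2, 7/2)
obs 2: x=0 → posterior Beta(2, 9/2)
obs 3: x=0 → posterior Beta(2, 11/2)

11/15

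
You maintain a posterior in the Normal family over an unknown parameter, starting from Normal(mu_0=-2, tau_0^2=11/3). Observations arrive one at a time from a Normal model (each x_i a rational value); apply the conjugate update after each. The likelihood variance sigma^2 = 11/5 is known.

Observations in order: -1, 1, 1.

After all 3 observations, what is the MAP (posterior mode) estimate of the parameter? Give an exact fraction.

-1/18

obs 1: x=-1 → posterior Normal(-11/8, 11/8)
obs 2: x=1 → posterior Normal(-6/13, 11/13)
obs 3: x=1 → posterior Normal(-1/18, 11/18)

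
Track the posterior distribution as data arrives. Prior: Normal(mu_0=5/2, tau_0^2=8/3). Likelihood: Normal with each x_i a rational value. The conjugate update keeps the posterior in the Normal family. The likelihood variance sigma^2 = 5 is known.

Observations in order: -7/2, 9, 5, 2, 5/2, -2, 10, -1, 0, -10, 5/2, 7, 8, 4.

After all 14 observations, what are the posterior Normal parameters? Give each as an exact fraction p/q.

obs 1: x=-7/2 → posterior Normal(19/46, 40/23)
obs 2: x=9 → posterior Normal(163/62, 40/31)
obs 3: x=5 → posterior Normal(81/26, 40/39)
obs 4: x=2 → posterior Normal(275/94, 40/47)
obs 5: x=5/2 → posterior Normal(63/22, 8/11)
obs 6: x=-2 → posterior Normal(283/126, 40/63)
obs 7: x=10 → posterior Normal(443/142, 40/71)
obs 8: x=-1 → posterior Normal(427/158, 40/79)
obs 9: x=0 → posterior Normal(427/174, 40/87)
obs 10: x=-10 → posterior Normal(267/190, 8/19)
obs 11: x=5/2 → posterior Normal(307/206, 40/103)
obs 12: x=7 → posterior Normal(419/222, 40/111)
obs 13: x=8 → posterior Normal(547/238, 40/119)
obs 14: x=4 → posterior Normal(611/254, 40/127)

mu_0=611/254, tau_0^2=40/127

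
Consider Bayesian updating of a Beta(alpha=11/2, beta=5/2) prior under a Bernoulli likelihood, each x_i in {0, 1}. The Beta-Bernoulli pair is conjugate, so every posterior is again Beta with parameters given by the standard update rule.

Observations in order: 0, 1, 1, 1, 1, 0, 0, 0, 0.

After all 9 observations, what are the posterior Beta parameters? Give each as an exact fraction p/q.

alpha=19/2, beta=15/2

obs 1: x=0 → posterior Beta(11/2, 7/2)
obs 2: x=1 → posterior Beta(13/2, 7/2)
obs 3: x=1 → posterior Beta(15/2, 7/2)
obs 4: x=1 → posterior Beta(17/2, 7/2)
obs 5: x=1 → posterior Beta(19/2, 7/2)
obs 6: x=0 → posterior Beta(19/2, 9/2)
obs 7: x=0 → posterior Beta(19/2, 11/2)
obs 8: x=0 → posterior Beta(19/2, 13/2)
obs 9: x=0 → posterior Beta(19/2, 15/2)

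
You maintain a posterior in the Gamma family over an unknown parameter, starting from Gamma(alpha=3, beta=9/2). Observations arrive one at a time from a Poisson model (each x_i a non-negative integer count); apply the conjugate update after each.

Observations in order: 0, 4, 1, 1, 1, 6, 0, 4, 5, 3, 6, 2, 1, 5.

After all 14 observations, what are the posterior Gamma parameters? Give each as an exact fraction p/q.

obs 1: x=0 → posterior Gamma(3, 11/2)
obs 2: x=4 → posterior Gamma(7, 13/2)
obs 3: x=1 → posterior Gamma(8, 15/2)
obs 4: x=1 → posterior Gamma(9, 17/2)
obs 5: x=1 → posterior Gamma(10, 19/2)
obs 6: x=6 → posterior Gamma(16, 21/2)
obs 7: x=0 → posterior Gamma(16, 23/2)
obs 8: x=4 → posterior Gamma(20, 25/2)
obs 9: x=5 → posterior Gamma(25, 27/2)
obs 10: x=3 → posterior Gamma(28, 29/2)
obs 11: x=6 → posterior Gamma(34, 31/2)
obs 12: x=2 → posterior Gamma(36, 33/2)
obs 13: x=1 → posterior Gamma(37, 35/2)
obs 14: x=5 → posterior Gamma(42, 37/2)

alpha=42, beta=37/2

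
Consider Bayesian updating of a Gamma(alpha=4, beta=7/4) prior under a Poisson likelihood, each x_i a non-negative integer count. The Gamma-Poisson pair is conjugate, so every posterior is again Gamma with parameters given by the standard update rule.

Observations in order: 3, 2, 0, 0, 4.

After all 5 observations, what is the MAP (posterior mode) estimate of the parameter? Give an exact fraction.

16/9

obs 1: x=3 → posterior Gamma(7, 11/4)
obs 2: x=2 → posterior Gamma(9, 15/4)
obs 3: x=0 → posterior Gamma(9, 19/4)
obs 4: x=0 → posterior Gamma(9, 23/4)
obs 5: x=4 → posterior Gamma(13, 27/4)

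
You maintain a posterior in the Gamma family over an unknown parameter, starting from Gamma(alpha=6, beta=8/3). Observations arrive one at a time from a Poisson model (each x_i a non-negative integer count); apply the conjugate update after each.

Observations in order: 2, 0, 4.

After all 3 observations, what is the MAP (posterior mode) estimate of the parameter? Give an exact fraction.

33/17

obs 1: x=2 → posterior Gamma(8, 11/3)
obs 2: x=0 → posterior Gamma(8, 14/3)
obs 3: x=4 → posterior Gamma(12, 17/3)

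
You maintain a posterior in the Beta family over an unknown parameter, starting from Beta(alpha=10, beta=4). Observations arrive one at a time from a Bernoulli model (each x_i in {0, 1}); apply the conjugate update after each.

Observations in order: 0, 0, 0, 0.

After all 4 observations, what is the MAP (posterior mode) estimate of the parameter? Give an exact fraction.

9/16

obs 1: x=0 → posterior Beta(10, 5)
obs 2: x=0 → posterior Beta(10, 6)
obs 3: x=0 → posterior Beta(10, 7)
obs 4: x=0 → posterior Beta(10, 8)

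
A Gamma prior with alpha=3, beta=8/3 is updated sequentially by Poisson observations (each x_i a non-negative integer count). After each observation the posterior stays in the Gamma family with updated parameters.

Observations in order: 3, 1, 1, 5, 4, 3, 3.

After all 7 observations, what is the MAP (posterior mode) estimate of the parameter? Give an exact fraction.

obs 1: x=3 → posterior Gamma(6, 11/3)
obs 2: x=1 → posterior Gamma(7, 14/3)
obs 3: x=1 → posterior Gamma(8, 17/3)
obs 4: x=5 → posterior Gamma(13, 20/3)
obs 5: x=4 → posterior Gamma(17, 23/3)
obs 6: x=3 → posterior Gamma(20, 26/3)
obs 7: x=3 → posterior Gamma(23, 29/3)

66/29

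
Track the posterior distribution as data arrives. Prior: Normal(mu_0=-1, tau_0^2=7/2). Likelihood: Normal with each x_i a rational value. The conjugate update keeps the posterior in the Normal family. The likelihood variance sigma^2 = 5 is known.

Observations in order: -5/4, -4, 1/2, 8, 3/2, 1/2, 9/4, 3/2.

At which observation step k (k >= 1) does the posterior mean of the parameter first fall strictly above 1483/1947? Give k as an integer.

obs 1: x=-5/4 → posterior Normal(-75/68, 35/17)
obs 2: x=-4 → posterior Normal(-187/96, 35/24)
obs 3: x=1/2 → posterior Normal(-173/124, 35/31)
obs 4: x=8 → posterior Normal(51/152, 35/38)
obs 5: x=3/2 → posterior Normal(31/60, 7/9)
obs 6: x=1/2 → posterior Normal(107/208, 35/52)
obs 7: x=9/4 → posterior Normal(85/118, 35/59)
obs 8: x=3/2 → posterior Normal(53/66, 35/66)

k = 8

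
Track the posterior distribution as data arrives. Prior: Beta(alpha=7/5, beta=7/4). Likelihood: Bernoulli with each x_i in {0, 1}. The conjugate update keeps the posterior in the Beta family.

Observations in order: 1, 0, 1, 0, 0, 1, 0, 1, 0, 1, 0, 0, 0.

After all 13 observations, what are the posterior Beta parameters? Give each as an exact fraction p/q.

alpha=32/5, beta=39/4

obs 1: x=1 → posterior Beta(12/5, 7/4)
obs 2: x=0 → posterior Beta(12/5, 11/4)
obs 3: x=1 → posterior Beta(17/5, 11/4)
obs 4: x=0 → posterior Beta(17/5, 15/4)
obs 5: x=0 → posterior Beta(17/5, 19/4)
obs 6: x=1 → posterior Beta(22/5, 19/4)
obs 7: x=0 → posterior Beta(22/5, 23/4)
obs 8: x=1 → posterior Beta(27/5, 23/4)
obs 9: x=0 → posterior Beta(27/5, 27/4)
obs 10: x=1 → posterior Beta(32/5, 27/4)
obs 11: x=0 → posterior Beta(32/5, 31/4)
obs 12: x=0 → posterior Beta(32/5, 35/4)
obs 13: x=0 → posterior Beta(32/5, 39/4)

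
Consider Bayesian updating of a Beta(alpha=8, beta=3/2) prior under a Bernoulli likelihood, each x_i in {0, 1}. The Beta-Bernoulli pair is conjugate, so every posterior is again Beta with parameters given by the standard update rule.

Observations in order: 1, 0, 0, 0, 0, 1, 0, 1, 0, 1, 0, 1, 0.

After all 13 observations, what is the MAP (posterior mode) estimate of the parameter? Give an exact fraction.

obs 1: x=1 → posterior Beta(9, 3/2)
obs 2: x=0 → posterior Beta(9, 5/2)
obs 3: x=0 → posterior Beta(9, 7/2)
obs 4: x=0 → posterior Beta(9, 9/2)
obs 5: x=0 → posterior Beta(9, 11/2)
obs 6: x=1 → posterior Beta(10, 11/2)
obs 7: x=0 → posterior Beta(10, 13/2)
obs 8: x=1 → posterior Beta(11, 13/2)
obs 9: x=0 → posterior Beta(11, 15/2)
obs 10: x=1 → posterior Beta(12, 15/2)
obs 11: x=0 → posterior Beta(12, 17/2)
obs 12: x=1 → posterior Beta(13, 17/2)
obs 13: x=0 → posterior Beta(13, 19/2)

24/41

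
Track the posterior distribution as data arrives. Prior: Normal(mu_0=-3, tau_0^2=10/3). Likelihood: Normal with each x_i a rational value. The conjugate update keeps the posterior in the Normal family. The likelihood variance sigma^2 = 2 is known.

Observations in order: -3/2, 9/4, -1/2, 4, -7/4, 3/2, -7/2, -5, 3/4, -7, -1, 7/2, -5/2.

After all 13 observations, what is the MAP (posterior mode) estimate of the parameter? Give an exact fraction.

obs 1: x=-3/2 → posterior Normal(-33/16, 5/4)
obs 2: x=9/4 → posterior Normal(-21/52, 10/13)
obs 3: x=-1/2 → posterior Normal(-31/72, 5/9)
obs 4: x=4 → posterior Normal(49/92, 10/23)
obs 5: x=-7/4 → posterior Normal(1/8, 5/14)
obs 6: x=3/2 → posterior Normal(1/3, 10/33)
obs 7: x=-7/2 → posterior Normal(-13/76, 5/19)
obs 8: x=-5 → posterior Normal(-63/86, 10/43)
obs 9: x=3/4 → posterior Normal(-37/64, 5/24)
obs 10: x=-7 → posterior Normal(-251/212, 10/53)
obs 11: x=-1 → posterior Normal(-271/232, 5/29)
obs 12: x=7/2 → posterior Normal(-67/84, 10/63)
obs 13: x=-5/2 → posterior Normal(-251/272, 5/34)

-251/272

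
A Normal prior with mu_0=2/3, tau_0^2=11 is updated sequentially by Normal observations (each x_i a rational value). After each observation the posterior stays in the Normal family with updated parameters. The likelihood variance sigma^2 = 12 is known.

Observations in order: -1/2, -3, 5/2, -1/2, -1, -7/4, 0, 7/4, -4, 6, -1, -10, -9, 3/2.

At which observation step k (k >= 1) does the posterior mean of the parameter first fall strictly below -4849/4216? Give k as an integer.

k = 13

obs 1: x=-1/2 → posterior Normal(5/46, 132/23)
obs 2: x=-3 → posterior Normal(-61/68, 66/17)
obs 3: x=5/2 → posterior Normal(-1/15, 44/15)
obs 4: x=-1/2 → posterior Normal(-17/112, 33/14)
obs 5: x=-1 → posterior Normal(-39/134, 132/67)
obs 6: x=-7/4 → posterior Normal(-155/312, 22/13)
obs 7: x=0 → posterior Normal(-155/356, 132/89)
obs 8: x=7/4 → posterior Normal(-39/200, 33/25)
obs 9: x=-4 → posterior Normal(-127/222, 44/37)
obs 10: x=6 → posterior Normal(5/244, 66/61)
obs 11: x=-1 → posterior Normal(-17/266, 132/133)
obs 12: x=-10 → posterior Normal(-79/96, 11/12)
obs 13: x=-9 → posterior Normal(-87/62, 132/155)
obs 14: x=3/2 → posterior Normal(-201/166, 66/83)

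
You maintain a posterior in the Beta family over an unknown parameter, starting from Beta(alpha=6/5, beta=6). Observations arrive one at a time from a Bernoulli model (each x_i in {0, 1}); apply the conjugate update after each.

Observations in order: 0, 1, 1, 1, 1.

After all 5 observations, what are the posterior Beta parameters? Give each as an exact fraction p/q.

alpha=26/5, beta=7

obs 1: x=0 → posterior Beta(6/5, 7)
obs 2: x=1 → posterior Beta(11/5, 7)
obs 3: x=1 → posterior Beta(16/5, 7)
obs 4: x=1 → posterior Beta(21/5, 7)
obs 5: x=1 → posterior Beta(26/5, 7)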